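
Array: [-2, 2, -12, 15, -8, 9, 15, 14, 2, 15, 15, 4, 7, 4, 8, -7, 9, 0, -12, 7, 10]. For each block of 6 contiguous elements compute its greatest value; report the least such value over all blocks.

(-2, 2, -12, 15, -8, 9) → max 15
(2, -12, 15, -8, 9, 15) → max 15
(-12, 15, -8, 9, 15, 14) → max 15
(15, -8, 9, 15, 14, 2) → max 15
(-8, 9, 15, 14, 2, 15) → max 15
(9, 15, 14, 2, 15, 15) → max 15
(15, 14, 2, 15, 15, 4) → max 15
(14, 2, 15, 15, 4, 7) → max 15
(2, 15, 15, 4, 7, 4) → max 15
(15, 15, 4, 7, 4, 8) → max 15
(15, 4, 7, 4, 8, -7) → max 15
(4, 7, 4, 8, -7, 9) → max 9
(7, 4, 8, -7, 9, 0) → max 9
(4, 8, -7, 9, 0, -12) → max 9
(8, -7, 9, 0, -12, 7) → max 9
(-7, 9, 0, -12, 7, 10) → max 10
Least of these is 9.

9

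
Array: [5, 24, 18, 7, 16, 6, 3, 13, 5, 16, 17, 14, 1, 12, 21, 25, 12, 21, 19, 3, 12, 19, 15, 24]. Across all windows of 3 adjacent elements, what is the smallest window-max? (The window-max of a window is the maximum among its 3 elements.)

13

Each size-3 window and its max:
[5, 24, 18] → max 24
[24, 18, 7] → max 24
[18, 7, 16] → max 18
[7, 16, 6] → max 16
[16, 6, 3] → max 16
[6, 3, 13] → max 13
[3, 13, 5] → max 13
[13, 5, 16] → max 16
[5, 16, 17] → max 17
[16, 17, 14] → max 17
[17, 14, 1] → max 17
[14, 1, 12] → max 14
[1, 12, 21] → max 21
[12, 21, 25] → max 25
[21, 25, 12] → max 25
[25, 12, 21] → max 25
[12, 21, 19] → max 21
[21, 19, 3] → max 21
[19, 3, 12] → max 19
[3, 12, 19] → max 19
[12, 19, 15] → max 19
[19, 15, 24] → max 24
Smallest of these is 13.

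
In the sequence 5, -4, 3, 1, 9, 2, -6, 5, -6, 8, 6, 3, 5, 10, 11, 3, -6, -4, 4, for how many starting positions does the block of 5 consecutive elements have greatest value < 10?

9

(5, -4, 3, 1, 9) → max 9  < 10 ✓
(-4, 3, 1, 9, 2) → max 9  < 10 ✓
(3, 1, 9, 2, -6) → max 9  < 10 ✓
(1, 9, 2, -6, 5) → max 9  < 10 ✓
(9, 2, -6, 5, -6) → max 9  < 10 ✓
(2, -6, 5, -6, 8) → max 8  < 10 ✓
(-6, 5, -6, 8, 6) → max 8  < 10 ✓
(5, -6, 8, 6, 3) → max 8  < 10 ✓
(-6, 8, 6, 3, 5) → max 8  < 10 ✓
(8, 6, 3, 5, 10) → max 10
(6, 3, 5, 10, 11) → max 11
(3, 5, 10, 11, 3) → max 11
(5, 10, 11, 3, -6) → max 11
(10, 11, 3, -6, -4) → max 11
(11, 3, -6, -4, 4) → max 11
9 windows satisfy the condition.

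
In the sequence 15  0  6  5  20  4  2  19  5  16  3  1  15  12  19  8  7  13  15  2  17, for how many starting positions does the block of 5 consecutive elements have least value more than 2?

15 0 6 5 20 → min 0
0 6 5 20 4 → min 0
6 5 20 4 2 → min 2
5 20 4 2 19 → min 2
20 4 2 19 5 → min 2
4 2 19 5 16 → min 2
2 19 5 16 3 → min 2
19 5 16 3 1 → min 1
5 16 3 1 15 → min 1
16 3 1 15 12 → min 1
3 1 15 12 19 → min 1
1 15 12 19 8 → min 1
15 12 19 8 7 → min 7  > 2 ✓
12 19 8 7 13 → min 7  > 2 ✓
19 8 7 13 15 → min 7  > 2 ✓
8 7 13 15 2 → min 2
7 13 15 2 17 → min 2
3 windows satisfy the condition.

3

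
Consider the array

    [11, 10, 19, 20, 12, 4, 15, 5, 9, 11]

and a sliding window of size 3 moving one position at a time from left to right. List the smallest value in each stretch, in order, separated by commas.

10, 10, 12, 4, 4, 4, 5, 5

11 10 19 → min 10
10 19 20 → min 10
19 20 12 → min 12
20 12 4 → min 4
12 4 15 → min 4
4 15 5 → min 4
15 5 9 → min 5
5 9 11 → min 5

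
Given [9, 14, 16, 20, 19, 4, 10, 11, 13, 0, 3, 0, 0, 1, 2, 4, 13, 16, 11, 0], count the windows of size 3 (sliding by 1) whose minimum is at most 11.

(9, 14, 16) → min 9  ≤ 11 ✓
(14, 16, 20) → min 14
(16, 20, 19) → min 16
(20, 19, 4) → min 4  ≤ 11 ✓
(19, 4, 10) → min 4  ≤ 11 ✓
(4, 10, 11) → min 4  ≤ 11 ✓
(10, 11, 13) → min 10  ≤ 11 ✓
(11, 13, 0) → min 0  ≤ 11 ✓
(13, 0, 3) → min 0  ≤ 11 ✓
(0, 3, 0) → min 0  ≤ 11 ✓
(3, 0, 0) → min 0  ≤ 11 ✓
(0, 0, 1) → min 0  ≤ 11 ✓
(0, 1, 2) → min 0  ≤ 11 ✓
(1, 2, 4) → min 1  ≤ 11 ✓
(2, 4, 13) → min 2  ≤ 11 ✓
(4, 13, 16) → min 4  ≤ 11 ✓
(13, 16, 11) → min 11  ≤ 11 ✓
(16, 11, 0) → min 0  ≤ 11 ✓
16 windows satisfy the condition.

16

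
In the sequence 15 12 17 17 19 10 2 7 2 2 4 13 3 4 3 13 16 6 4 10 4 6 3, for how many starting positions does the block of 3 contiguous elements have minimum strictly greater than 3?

[15, 12, 17] → min 12  > 3 ✓
[12, 17, 17] → min 12  > 3 ✓
[17, 17, 19] → min 17  > 3 ✓
[17, 19, 10] → min 10  > 3 ✓
[19, 10, 2] → min 2
[10, 2, 7] → min 2
[2, 7, 2] → min 2
[7, 2, 2] → min 2
[2, 2, 4] → min 2
[2, 4, 13] → min 2
[4, 13, 3] → min 3
[13, 3, 4] → min 3
[3, 4, 3] → min 3
[4, 3, 13] → min 3
[3, 13, 16] → min 3
[13, 16, 6] → min 6  > 3 ✓
[16, 6, 4] → min 4  > 3 ✓
[6, 4, 10] → min 4  > 3 ✓
[4, 10, 4] → min 4  > 3 ✓
[10, 4, 6] → min 4  > 3 ✓
[4, 6, 3] → min 3
9 windows satisfy the condition.

9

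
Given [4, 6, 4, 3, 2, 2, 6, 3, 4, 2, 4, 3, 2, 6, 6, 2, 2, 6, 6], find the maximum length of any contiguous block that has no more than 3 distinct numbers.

8

[4] 1 distinct, len 1
[4, 6] 2 distinct, len 2
[4, 6, 4] 2 distinct, len 3
[4, 6, 4, 3] 3 distinct, len 4
[4, 3, 2] 3 distinct, len 3
[4, 3, 2, 2] 3 distinct, len 4
[3, 2, 2, 6] 3 distinct, len 4
[3, 2, 2, 6, 3] 3 distinct, len 5
[6, 3, 4] 3 distinct, len 3
[3, 4, 2] 3 distinct, len 3
[3, 4, 2, 4] 3 distinct, len 4
[3, 4, 2, 4, 3] 3 distinct, len 5
[3, 4, 2, 4, 3, 2] 3 distinct, len 6
[3, 2, 6] 3 distinct, len 3
[3, 2, 6, 6] 3 distinct, len 4
[3, 2, 6, 6, 2] 3 distinct, len 5
[3, 2, 6, 6, 2, 2] 3 distinct, len 6
[3, 2, 6, 6, 2, 2, 6] 3 distinct, len 7
[3, 2, 6, 6, 2, 2, 6, 6] 3 distinct, len 8
Longest length with ≤3 distinct: 8.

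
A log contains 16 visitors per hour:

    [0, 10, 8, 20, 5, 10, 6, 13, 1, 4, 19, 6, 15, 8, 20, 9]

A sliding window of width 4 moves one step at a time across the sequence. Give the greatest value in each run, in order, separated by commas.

20, 20, 20, 20, 13, 13, 13, 19, 19, 19, 19, 20, 20

Sliding a size-4 window across the 16 values:
[0, 10, 8, 20] → max 20
[10, 8, 20, 5] → max 20
[8, 20, 5, 10] → max 20
[20, 5, 10, 6] → max 20
[5, 10, 6, 13] → max 13
[10, 6, 13, 1] → max 13
[6, 13, 1, 4] → max 13
[13, 1, 4, 19] → max 19
[1, 4, 19, 6] → max 19
[4, 19, 6, 15] → max 19
[19, 6, 15, 8] → max 19
[6, 15, 8, 20] → max 20
[15, 8, 20, 9] → max 20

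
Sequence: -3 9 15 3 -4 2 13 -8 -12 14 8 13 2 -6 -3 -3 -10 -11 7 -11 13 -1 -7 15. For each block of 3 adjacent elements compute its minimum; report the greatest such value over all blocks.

8

Each size-3 window and its min:
[-3, 9, 15] → min -3
[9, 15, 3] → min 3
[15, 3, -4] → min -4
[3, -4, 2] → min -4
[-4, 2, 13] → min -4
[2, 13, -8] → min -8
[13, -8, -12] → min -12
[-8, -12, 14] → min -12
[-12, 14, 8] → min -12
[14, 8, 13] → min 8
[8, 13, 2] → min 2
[13, 2, -6] → min -6
[2, -6, -3] → min -6
[-6, -3, -3] → min -6
[-3, -3, -10] → min -10
[-3, -10, -11] → min -11
[-10, -11, 7] → min -11
[-11, 7, -11] → min -11
[7, -11, 13] → min -11
[-11, 13, -1] → min -11
[13, -1, -7] → min -7
[-1, -7, 15] → min -7
Greatest of these is 8.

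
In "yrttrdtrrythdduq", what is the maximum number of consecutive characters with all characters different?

add y: [y] len 1
add r: [y, r] len 2
add t: [y, r, t] len 3
add t (repeat t, move left end past it): [t] len 1
add r: [t, r] len 2
add d: [t, r, d] len 3
add t (repeat t, move left end past it): [r, d, t] len 3
add r (repeat r, move left end past it): [d, t, r] len 3
add r (repeat r, move left end past it): [r] len 1
add y: [r, y] len 2
add t: [r, y, t] len 3
add h: [r, y, t, h] len 4
add d: [r, y, t, h, d] len 5
add d (repeat d, move left end past it): [d] len 1
add u: [d, u] len 2
add q: [d, u, q] len 3
Longest all-distinct length: 5.

5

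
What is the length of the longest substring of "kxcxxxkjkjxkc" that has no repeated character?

add k: [k] len 1
add x: [k, x] len 2
add c: [k, x, c] len 3
add x (repeat x, move left end past it): [c, x] len 2
add x (repeat x, move left end past it): [x] len 1
add x (repeat x, move left end past it): [x] len 1
add k: [x, k] len 2
add j: [x, k, j] len 3
add k (repeat k, move left end past it): [j, k] len 2
add j (repeat j, move left end past it): [k, j] len 2
add x: [k, j, x] len 3
add k (repeat k, move left end past it): [j, x, k] len 3
add c: [j, x, k, c] len 4
Longest all-distinct length: 4.

4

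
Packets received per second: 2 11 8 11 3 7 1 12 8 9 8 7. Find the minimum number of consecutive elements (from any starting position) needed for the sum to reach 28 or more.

Extend right; whenever the sum reaches 28, record the length and shrink from the left:
add 2: running sum 2 < 28
add 11: running sum 13 < 28
add 8: running sum 21 < 28
add 11: shortest ending here [11, 8, 11] sum 30, len 3
add 3: shortest ending here [11, 8, 11, 3] sum 33, len 4
add 7: shortest ending here [8, 11, 3, 7] sum 29, len 4
add 1: shortest ending here [8, 11, 3, 7, 1] sum 30, len 5
add 12: shortest ending here [11, 3, 7, 1, 12] sum 34, len 5
add 8: shortest ending here [7, 1, 12, 8] sum 28, len 4
add 9: shortest ending here [12, 8, 9] sum 29, len 3
add 8: shortest ending here [12, 8, 9, 8] sum 37, len 4
add 7: shortest ending here [8, 9, 8, 7] sum 32, len 4
Shortest qualifying length: 3.

3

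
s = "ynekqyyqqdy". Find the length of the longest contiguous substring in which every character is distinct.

add y: [y] len 1
add n: [y, n] len 2
add e: [y, n, e] len 3
add k: [y, n, e, k] len 4
add q: [y, n, e, k, q] len 5
add y (repeat y, move left end past it): [n, e, k, q, y] len 5
add y (repeat y, move left end past it): [y] len 1
add q: [y, q] len 2
add q (repeat q, move left end past it): [q] len 1
add d: [q, d] len 2
add y: [q, d, y] len 3
Longest all-distinct length: 5.

5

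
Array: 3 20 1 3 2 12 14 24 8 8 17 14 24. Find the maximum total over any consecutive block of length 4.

63

3 20 1 3 → sum 27
20 1 3 2 → sum 26
1 3 2 12 → sum 18
3 2 12 14 → sum 31
2 12 14 24 → sum 52
12 14 24 8 → sum 58
14 24 8 8 → sum 54
24 8 8 17 → sum 57
8 8 17 14 → sum 47
8 17 14 24 → sum 63
Maximum of these is 63.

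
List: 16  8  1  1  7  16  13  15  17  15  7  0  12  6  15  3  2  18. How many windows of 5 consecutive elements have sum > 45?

(16, 8, 1, 1, 7) → sum 33
(8, 1, 1, 7, 16) → sum 33
(1, 1, 7, 16, 13) → sum 38
(1, 7, 16, 13, 15) → sum 52  > 45 ✓
(7, 16, 13, 15, 17) → sum 68  > 45 ✓
(16, 13, 15, 17, 15) → sum 76  > 45 ✓
(13, 15, 17, 15, 7) → sum 67  > 45 ✓
(15, 17, 15, 7, 0) → sum 54  > 45 ✓
(17, 15, 7, 0, 12) → sum 51  > 45 ✓
(15, 7, 0, 12, 6) → sum 40
(7, 0, 12, 6, 15) → sum 40
(0, 12, 6, 15, 3) → sum 36
(12, 6, 15, 3, 2) → sum 38
(6, 15, 3, 2, 18) → sum 44
6 windows satisfy the condition.

6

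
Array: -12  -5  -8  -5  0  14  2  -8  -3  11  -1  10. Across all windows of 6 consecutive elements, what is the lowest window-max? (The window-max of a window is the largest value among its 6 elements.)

11

Window maxs for each of the 7 positions:
(-12, -5, -8, -5, 0, 14) → max 14
(-5, -8, -5, 0, 14, 2) → max 14
(-8, -5, 0, 14, 2, -8) → max 14
(-5, 0, 14, 2, -8, -3) → max 14
(0, 14, 2, -8, -3, 11) → max 14
(14, 2, -8, -3, 11, -1) → max 14
(2, -8, -3, 11, -1, 10) → max 11
Lowest of these is 11.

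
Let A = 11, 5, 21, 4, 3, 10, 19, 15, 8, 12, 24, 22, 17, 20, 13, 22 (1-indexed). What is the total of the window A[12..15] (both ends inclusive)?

72

Elements at indices 12..15: 22, 17, 20, 13
sum(22, 17, 20, 13) = 72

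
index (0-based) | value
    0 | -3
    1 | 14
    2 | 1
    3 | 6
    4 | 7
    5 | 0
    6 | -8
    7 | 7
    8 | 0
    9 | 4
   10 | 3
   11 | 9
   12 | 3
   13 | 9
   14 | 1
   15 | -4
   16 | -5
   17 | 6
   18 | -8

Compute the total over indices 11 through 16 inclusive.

Elements at indices 11..16: 9, 3, 9, 1, -4, -5
sum(9, 3, 9, 1, -4, -5) = 13

13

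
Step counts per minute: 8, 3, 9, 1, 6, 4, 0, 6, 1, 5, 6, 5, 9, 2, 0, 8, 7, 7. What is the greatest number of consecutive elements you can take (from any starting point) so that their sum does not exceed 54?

add 8: [8] sum 8, len 1
add 3: [8, 3] sum 11, len 2
add 9: [8, 3, 9] sum 20, len 3
add 1: [8, 3, 9, 1] sum 21, len 4
add 6: [8, 3, 9, 1, 6] sum 27, len 5
add 4: [8, 3, 9, 1, 6, 4] sum 31, len 6
add 0: [8, 3, 9, 1, 6, 4, 0] sum 31, len 7
add 6: [8, 3, 9, 1, 6, 4, 0, 6] sum 37, len 8
add 1: [8, 3, 9, 1, 6, 4, 0, 6, 1] sum 38, len 9
add 5: [8, 3, 9, 1, 6, 4, 0, 6, 1, 5] sum 43, len 10
add 6: [8, 3, 9, 1, 6, 4, 0, 6, 1, 5, 6] sum 49, len 11
add 5: [8, 3, 9, 1, 6, 4, 0, 6, 1, 5, 6, 5] sum 54, len 12
add 9: [9, 1, 6, 4, 0, 6, 1, 5, 6, 5, 9] sum 52, len 11
add 2: [9, 1, 6, 4, 0, 6, 1, 5, 6, 5, 9, 2] sum 54, len 12
add 0: [9, 1, 6, 4, 0, 6, 1, 5, 6, 5, 9, 2, 0] sum 54, len 13
add 8: [1, 6, 4, 0, 6, 1, 5, 6, 5, 9, 2, 0, 8] sum 53, len 13
add 7: [4, 0, 6, 1, 5, 6, 5, 9, 2, 0, 8, 7] sum 53, len 12
add 7: [1, 5, 6, 5, 9, 2, 0, 8, 7, 7] sum 50, len 10
Longest length seen: 13.

13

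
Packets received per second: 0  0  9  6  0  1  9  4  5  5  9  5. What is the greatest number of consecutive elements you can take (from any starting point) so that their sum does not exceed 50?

11

[0] sum 0 len 1
[0, 0] sum 0 len 2
[0, 0, 9] sum 9 len 3
[0, 0, 9, 6] sum 15 len 4
[0, 0, 9, 6, 0] sum 15 len 5
[0, 0, 9, 6, 0, 1] sum 16 len 6
[0, 0, 9, 6, 0, 1, 9] sum 25 len 7
[0, 0, 9, 6, 0, 1, 9, 4] sum 29 len 8
[0, 0, 9, 6, 0, 1, 9, 4, 5] sum 34 len 9
[0, 0, 9, 6, 0, 1, 9, 4, 5, 5] sum 39 len 10
[0, 0, 9, 6, 0, 1, 9, 4, 5, 5, 9] sum 48 len 11
[6, 0, 1, 9, 4, 5, 5, 9, 5] sum 44 len 9
Longest length seen: 11.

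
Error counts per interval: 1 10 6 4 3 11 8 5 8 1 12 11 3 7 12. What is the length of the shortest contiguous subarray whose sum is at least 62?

9

Extend right; whenever the sum reaches 62, record the length and shrink from the left:
add 1: running sum 1 < 62
add 10: running sum 11 < 62
add 6: running sum 17 < 62
add 4: running sum 21 < 62
add 3: running sum 24 < 62
add 11: running sum 35 < 62
add 8: running sum 43 < 62
add 5: running sum 48 < 62
add 8: running sum 56 < 62
add 1: running sum 57 < 62
end 10: [10, 6, 4, 3, 11, 8, 5, 8, 1, 12] sum 68, len 10
end 11: [4, 3, 11, 8, 5, 8, 1, 12, 11] sum 63, len 9
end 12: [3, 11, 8, 5, 8, 1, 12, 11, 3] sum 62, len 9
end 13: [11, 8, 5, 8, 1, 12, 11, 3, 7] sum 66, len 9
end 14: [8, 5, 8, 1, 12, 11, 3, 7, 12] sum 67, len 9
Shortest qualifying length: 9.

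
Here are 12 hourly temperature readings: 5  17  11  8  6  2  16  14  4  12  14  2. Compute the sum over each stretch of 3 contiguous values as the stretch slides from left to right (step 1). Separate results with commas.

[5, 17, 11] → sum 33
[17, 11, 8] → sum 36
[11, 8, 6] → sum 25
[8, 6, 2] → sum 16
[6, 2, 16] → sum 24
[2, 16, 14] → sum 32
[16, 14, 4] → sum 34
[14, 4, 12] → sum 30
[4, 12, 14] → sum 30
[12, 14, 2] → sum 28

33, 36, 25, 16, 24, 32, 34, 30, 30, 28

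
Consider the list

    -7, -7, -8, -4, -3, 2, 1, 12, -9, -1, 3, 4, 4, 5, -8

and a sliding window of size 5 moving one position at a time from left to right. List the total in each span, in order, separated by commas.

-29, -20, -12, 8, 3, 5, 6, 9, 1, 15, 8

(-7, -7, -8, -4, -3) → sum -29
(-7, -8, -4, -3, 2) → sum -20
(-8, -4, -3, 2, 1) → sum -12
(-4, -3, 2, 1, 12) → sum 8
(-3, 2, 1, 12, -9) → sum 3
(2, 1, 12, -9, -1) → sum 5
(1, 12, -9, -1, 3) → sum 6
(12, -9, -1, 3, 4) → sum 9
(-9, -1, 3, 4, 4) → sum 1
(-1, 3, 4, 4, 5) → sum 15
(3, 4, 4, 5, -8) → sum 8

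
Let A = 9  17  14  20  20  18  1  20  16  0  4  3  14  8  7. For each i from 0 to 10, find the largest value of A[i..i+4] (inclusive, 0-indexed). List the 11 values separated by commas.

[9, 17, 14, 20, 20] → max 20
[17, 14, 20, 20, 18] → max 20
[14, 20, 20, 18, 1] → max 20
[20, 20, 18, 1, 20] → max 20
[20, 18, 1, 20, 16] → max 20
[18, 1, 20, 16, 0] → max 20
[1, 20, 16, 0, 4] → max 20
[20, 16, 0, 4, 3] → max 20
[16, 0, 4, 3, 14] → max 16
[0, 4, 3, 14, 8] → max 14
[4, 3, 14, 8, 7] → max 14

20, 20, 20, 20, 20, 20, 20, 20, 16, 14, 14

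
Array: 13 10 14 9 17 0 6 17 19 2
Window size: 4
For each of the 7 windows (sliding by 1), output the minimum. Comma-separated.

13 10 14 9 → min 9
10 14 9 17 → min 9
14 9 17 0 → min 0
9 17 0 6 → min 0
17 0 6 17 → min 0
0 6 17 19 → min 0
6 17 19 2 → min 2

9, 9, 0, 0, 0, 0, 2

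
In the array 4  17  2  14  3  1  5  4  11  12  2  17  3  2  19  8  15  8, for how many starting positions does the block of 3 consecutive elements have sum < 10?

1

4 17 2 → sum 23
17 2 14 → sum 33
2 14 3 → sum 19
14 3 1 → sum 18
3 1 5 → sum 9  < 10 ✓
1 5 4 → sum 10
5 4 11 → sum 20
4 11 12 → sum 27
11 12 2 → sum 25
12 2 17 → sum 31
2 17 3 → sum 22
17 3 2 → sum 22
3 2 19 → sum 24
2 19 8 → sum 29
19 8 15 → sum 42
8 15 8 → sum 31
1 window satisfy the condition.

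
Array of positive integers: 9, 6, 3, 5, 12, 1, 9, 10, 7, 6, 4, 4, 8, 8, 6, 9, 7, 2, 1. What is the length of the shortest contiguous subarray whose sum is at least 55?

8

Extend right; whenever the sum reaches 55, record the length and shrink from the left:
add 9: running sum 9 < 55
add 6: running sum 15 < 55
add 3: running sum 18 < 55
add 5: running sum 23 < 55
add 12: running sum 35 < 55
add 1: running sum 36 < 55
add 9: running sum 45 < 55
add 10: shortest ending here [9, 6, 3, 5, 12, 1, 9, 10] sum 55, len 8
add 7: shortest ending here [9, 6, 3, 5, 12, 1, 9, 10, 7] sum 62, len 9
add 6: shortest ending here [6, 3, 5, 12, 1, 9, 10, 7, 6] sum 59, len 9
add 4: shortest ending here [3, 5, 12, 1, 9, 10, 7, 6, 4] sum 57, len 9
add 4: shortest ending here [5, 12, 1, 9, 10, 7, 6, 4, 4] sum 58, len 9
add 8: shortest ending here [12, 1, 9, 10, 7, 6, 4, 4, 8] sum 61, len 9
add 8: shortest ending here [9, 10, 7, 6, 4, 4, 8, 8] sum 56, len 8
add 6: shortest ending here [9, 10, 7, 6, 4, 4, 8, 8, 6] sum 62, len 9
add 9: shortest ending here [10, 7, 6, 4, 4, 8, 8, 6, 9] sum 62, len 9
add 7: shortest ending here [7, 6, 4, 4, 8, 8, 6, 9, 7] sum 59, len 9
add 2: shortest ending here [7, 6, 4, 4, 8, 8, 6, 9, 7, 2] sum 61, len 10
add 1: shortest ending here [6, 4, 4, 8, 8, 6, 9, 7, 2, 1] sum 55, len 10
Shortest qualifying length: 8.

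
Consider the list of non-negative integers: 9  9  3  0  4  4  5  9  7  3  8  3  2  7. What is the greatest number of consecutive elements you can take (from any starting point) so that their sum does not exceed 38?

→ 9: sum 9, len 1
→ 9: sum 18, len 2
→ 3: sum 21, len 3
→ 0: sum 21, len 4
→ 4: sum 25, len 5
→ 4: sum 29, len 6
→ 5: sum 34, len 7
→ 9 (dropped 9): sum 34, len 7
→ 7 (dropped 9): sum 32, len 7
→ 3: sum 35, len 8
→ 8 (dropped 3, 0, 4): sum 36, len 6
→ 3 (dropped 4): sum 35, len 6
→ 2: sum 37, len 7
→ 7 (dropped 5, 9): sum 30, len 6
Longest length seen: 8.

8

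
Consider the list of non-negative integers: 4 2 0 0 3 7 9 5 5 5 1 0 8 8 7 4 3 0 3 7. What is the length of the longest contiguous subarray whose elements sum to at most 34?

9

add 4: [4] sum 4, len 1
add 2: [4, 2] sum 6, len 2
add 0: [4, 2, 0] sum 6, len 3
add 0: [4, 2, 0, 0] sum 6, len 4
add 3: [4, 2, 0, 0, 3] sum 9, len 5
add 7: [4, 2, 0, 0, 3, 7] sum 16, len 6
add 9: [4, 2, 0, 0, 3, 7, 9] sum 25, len 7
add 5: [4, 2, 0, 0, 3, 7, 9, 5] sum 30, len 8
add 5: [2, 0, 0, 3, 7, 9, 5, 5] sum 31, len 8
add 5: [0, 0, 3, 7, 9, 5, 5, 5] sum 34, len 8
add 1: [7, 9, 5, 5, 5, 1] sum 32, len 6
add 0: [7, 9, 5, 5, 5, 1, 0] sum 32, len 7
add 8: [9, 5, 5, 5, 1, 0, 8] sum 33, len 7
add 8: [5, 5, 5, 1, 0, 8, 8] sum 32, len 7
add 7: [5, 5, 1, 0, 8, 8, 7] sum 34, len 7
add 4: [5, 1, 0, 8, 8, 7, 4] sum 33, len 7
add 3: [1, 0, 8, 8, 7, 4, 3] sum 31, len 7
add 0: [1, 0, 8, 8, 7, 4, 3, 0] sum 31, len 8
add 3: [1, 0, 8, 8, 7, 4, 3, 0, 3] sum 34, len 9
add 7: [8, 7, 4, 3, 0, 3, 7] sum 32, len 7
Longest length seen: 9.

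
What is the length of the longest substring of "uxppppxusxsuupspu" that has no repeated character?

4

add u: [u] len 1
add x: [u, x] len 2
add p: [u, x, p] len 3
add p (repeat p, move left end past it): [p] len 1
add p (repeat p, move left end past it): [p] len 1
add p (repeat p, move left end past it): [p] len 1
add x: [p, x] len 2
add u: [p, x, u] len 3
add s: [p, x, u, s] len 4
add x (repeat x, move left end past it): [u, s, x] len 3
add s (repeat s, move left end past it): [x, s] len 2
add u: [x, s, u] len 3
add u (repeat u, move left end past it): [u] len 1
add p: [u, p] len 2
add s: [u, p, s] len 3
add p (repeat p, move left end past it): [s, p] len 2
add u: [s, p, u] len 3
Longest all-distinct length: 4.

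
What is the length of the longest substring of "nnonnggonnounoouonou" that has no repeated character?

[n] len 1
[n] len 1
[n, o] len 2
[o, n] len 2
[n] len 1
[n, g] len 2
[g] len 1
[g, o] len 2
[g, o, n] len 3
[n] len 1
[n, o] len 2
[n, o, u] len 3
[o, u, n] len 3
[u, n, o] len 3
[o] len 1
[o, u] len 2
[u, o] len 2
[u, o, n] len 3
[n, o] len 2
[n, o, u] len 3
Longest all-distinct length: 3.

3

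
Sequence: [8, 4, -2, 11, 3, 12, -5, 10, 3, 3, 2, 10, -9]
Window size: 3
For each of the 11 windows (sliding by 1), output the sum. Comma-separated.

[8, 4, -2] → sum 10
[4, -2, 11] → sum 13
[-2, 11, 3] → sum 12
[11, 3, 12] → sum 26
[3, 12, -5] → sum 10
[12, -5, 10] → sum 17
[-5, 10, 3] → sum 8
[10, 3, 3] → sum 16
[3, 3, 2] → sum 8
[3, 2, 10] → sum 15
[2, 10, -9] → sum 3

10, 13, 12, 26, 10, 17, 8, 16, 8, 15, 3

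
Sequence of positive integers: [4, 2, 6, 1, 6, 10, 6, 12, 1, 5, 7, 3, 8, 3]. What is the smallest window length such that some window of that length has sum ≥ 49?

8

add 4: running sum 4 < 49
add 2: running sum 6 < 49
add 6: running sum 12 < 49
add 1: running sum 13 < 49
add 6: running sum 19 < 49
add 10: running sum 29 < 49
add 6: running sum 35 < 49
add 12: running sum 47 < 49
add 1: running sum 48 < 49
add 5: shortest ending here [2, 6, 1, 6, 10, 6, 12, 1, 5] sum 49, len 9
add 7: shortest ending here [6, 1, 6, 10, 6, 12, 1, 5, 7] sum 54, len 9
add 3: shortest ending here [6, 10, 6, 12, 1, 5, 7, 3] sum 50, len 8
add 8: shortest ending here [10, 6, 12, 1, 5, 7, 3, 8] sum 52, len 8
add 3: shortest ending here [10, 6, 12, 1, 5, 7, 3, 8, 3] sum 55, len 9
Shortest qualifying length: 8.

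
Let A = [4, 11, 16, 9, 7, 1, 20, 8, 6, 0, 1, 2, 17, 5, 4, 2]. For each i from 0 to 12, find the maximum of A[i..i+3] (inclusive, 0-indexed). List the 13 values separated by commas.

16, 16, 16, 20, 20, 20, 20, 8, 6, 17, 17, 17, 17

Sliding a size-4 window across the 16 values:
4 11 16 9 → max 16
11 16 9 7 → max 16
16 9 7 1 → max 16
9 7 1 20 → max 20
7 1 20 8 → max 20
1 20 8 6 → max 20
20 8 6 0 → max 20
8 6 0 1 → max 8
6 0 1 2 → max 6
0 1 2 17 → max 17
1 2 17 5 → max 17
2 17 5 4 → max 17
17 5 4 2 → max 17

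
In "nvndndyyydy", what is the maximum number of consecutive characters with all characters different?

[n] len 1
[n, v] len 2
[v, n] len 2
[v, n, d] len 3
[d, n] len 2
[n, d] len 2
[n, d, y] len 3
[y] len 1
[y] len 1
[y, d] len 2
[d, y] len 2
Longest all-distinct length: 3.

3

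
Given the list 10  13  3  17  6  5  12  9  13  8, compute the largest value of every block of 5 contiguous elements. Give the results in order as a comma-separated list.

[10, 13, 3, 17, 6] → max 17
[13, 3, 17, 6, 5] → max 17
[3, 17, 6, 5, 12] → max 17
[17, 6, 5, 12, 9] → max 17
[6, 5, 12, 9, 13] → max 13
[5, 12, 9, 13, 8] → max 13

17, 17, 17, 17, 13, 13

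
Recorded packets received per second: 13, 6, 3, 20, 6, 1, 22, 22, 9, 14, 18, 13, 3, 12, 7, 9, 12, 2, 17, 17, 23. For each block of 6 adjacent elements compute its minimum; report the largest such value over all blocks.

Window mins for each of the 16 positions:
(13, 6, 3, 20, 6, 1) → min 1
(6, 3, 20, 6, 1, 22) → min 1
(3, 20, 6, 1, 22, 22) → min 1
(20, 6, 1, 22, 22, 9) → min 1
(6, 1, 22, 22, 9, 14) → min 1
(1, 22, 22, 9, 14, 18) → min 1
(22, 22, 9, 14, 18, 13) → min 9
(22, 9, 14, 18, 13, 3) → min 3
(9, 14, 18, 13, 3, 12) → min 3
(14, 18, 13, 3, 12, 7) → min 3
(18, 13, 3, 12, 7, 9) → min 3
(13, 3, 12, 7, 9, 12) → min 3
(3, 12, 7, 9, 12, 2) → min 2
(12, 7, 9, 12, 2, 17) → min 2
(7, 9, 12, 2, 17, 17) → min 2
(9, 12, 2, 17, 17, 23) → min 2
Largest of these is 9.

9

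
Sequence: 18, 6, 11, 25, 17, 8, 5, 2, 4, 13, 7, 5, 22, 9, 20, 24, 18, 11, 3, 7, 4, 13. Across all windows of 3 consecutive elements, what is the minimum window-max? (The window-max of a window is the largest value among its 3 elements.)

5

[18, 6, 11] → max 18
[6, 11, 25] → max 25
[11, 25, 17] → max 25
[25, 17, 8] → max 25
[17, 8, 5] → max 17
[8, 5, 2] → max 8
[5, 2, 4] → max 5
[2, 4, 13] → max 13
[4, 13, 7] → max 13
[13, 7, 5] → max 13
[7, 5, 22] → max 22
[5, 22, 9] → max 22
[22, 9, 20] → max 22
[9, 20, 24] → max 24
[20, 24, 18] → max 24
[24, 18, 11] → max 24
[18, 11, 3] → max 18
[11, 3, 7] → max 11
[3, 7, 4] → max 7
[7, 4, 13] → max 13
Minimum of these is 5.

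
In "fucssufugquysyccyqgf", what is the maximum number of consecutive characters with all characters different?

add f: [f] len 1
add u: [f, u] len 2
add c: [f, u, c] len 3
add s: [f, u, c, s] len 4
add s (repeat s, move left end past it): [s] len 1
add u: [s, u] len 2
add f: [s, u, f] len 3
add u (repeat u, move left end past it): [f, u] len 2
add g: [f, u, g] len 3
add q: [f, u, g, q] len 4
add u (repeat u, move left end past it): [g, q, u] len 3
add y: [g, q, u, y] len 4
add s: [g, q, u, y, s] len 5
add y (repeat y, move left end past it): [s, y] len 2
add c: [s, y, c] len 3
add c (repeat c, move left end past it): [c] len 1
add y: [c, y] len 2
add q: [c, y, q] len 3
add g: [c, y, q, g] len 4
add f: [c, y, q, g, f] len 5
Longest all-distinct length: 5.

5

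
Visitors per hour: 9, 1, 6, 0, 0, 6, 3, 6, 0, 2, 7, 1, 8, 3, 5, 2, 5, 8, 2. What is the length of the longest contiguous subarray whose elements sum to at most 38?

[9] sum 9 len 1
[9, 1] sum 10 len 2
[9, 1, 6] sum 16 len 3
[9, 1, 6, 0] sum 16 len 4
[9, 1, 6, 0, 0] sum 16 len 5
[9, 1, 6, 0, 0, 6] sum 22 len 6
[9, 1, 6, 0, 0, 6, 3] sum 25 len 7
[9, 1, 6, 0, 0, 6, 3, 6] sum 31 len 8
[9, 1, 6, 0, 0, 6, 3, 6, 0] sum 31 len 9
[9, 1, 6, 0, 0, 6, 3, 6, 0, 2] sum 33 len 10
[1, 6, 0, 0, 6, 3, 6, 0, 2, 7] sum 31 len 10
[1, 6, 0, 0, 6, 3, 6, 0, 2, 7, 1] sum 32 len 11
[0, 0, 6, 3, 6, 0, 2, 7, 1, 8] sum 33 len 10
[0, 0, 6, 3, 6, 0, 2, 7, 1, 8, 3] sum 36 len 11
[3, 6, 0, 2, 7, 1, 8, 3, 5] sum 35 len 9
[3, 6, 0, 2, 7, 1, 8, 3, 5, 2] sum 37 len 10
[0, 2, 7, 1, 8, 3, 5, 2, 5] sum 33 len 9
[1, 8, 3, 5, 2, 5, 8] sum 32 len 7
[1, 8, 3, 5, 2, 5, 8, 2] sum 34 len 8
Longest length seen: 11.

11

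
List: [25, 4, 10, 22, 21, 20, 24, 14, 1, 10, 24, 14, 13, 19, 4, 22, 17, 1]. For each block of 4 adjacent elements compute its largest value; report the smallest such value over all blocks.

19

Window maxs for each of the 15 positions:
(25, 4, 10, 22) → max 25
(4, 10, 22, 21) → max 22
(10, 22, 21, 20) → max 22
(22, 21, 20, 24) → max 24
(21, 20, 24, 14) → max 24
(20, 24, 14, 1) → max 24
(24, 14, 1, 10) → max 24
(14, 1, 10, 24) → max 24
(1, 10, 24, 14) → max 24
(10, 24, 14, 13) → max 24
(24, 14, 13, 19) → max 24
(14, 13, 19, 4) → max 19
(13, 19, 4, 22) → max 22
(19, 4, 22, 17) → max 22
(4, 22, 17, 1) → max 22
Smallest of these is 19.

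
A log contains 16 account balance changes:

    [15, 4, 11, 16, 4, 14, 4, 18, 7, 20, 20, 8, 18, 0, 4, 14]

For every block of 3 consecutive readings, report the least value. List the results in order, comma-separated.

15 4 11 → min 4
4 11 16 → min 4
11 16 4 → min 4
16 4 14 → min 4
4 14 4 → min 4
14 4 18 → min 4
4 18 7 → min 4
18 7 20 → min 7
7 20 20 → min 7
20 20 8 → min 8
20 8 18 → min 8
8 18 0 → min 0
18 0 4 → min 0
0 4 14 → min 0

4, 4, 4, 4, 4, 4, 4, 7, 7, 8, 8, 0, 0, 0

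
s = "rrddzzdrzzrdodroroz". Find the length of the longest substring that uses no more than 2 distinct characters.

add r: window [r] (1 distinct), len 1
add r: window [r, r] (1 distinct), len 2
add d: window [r, r, d] (2 distinct), len 3
add d: window [r, r, d, d] (2 distinct), len 4
add z: window [d, d, z] (2 distinct), len 3
add z: window [d, d, z, z] (2 distinct), len 4
add d: window [d, d, z, z, d] (2 distinct), len 5
add r: window [d, r] (2 distinct), len 2
add z: window [r, z] (2 distinct), len 2
add z: window [r, z, z] (2 distinct), len 3
add r: window [r, z, z, r] (2 distinct), len 4
add d: window [r, d] (2 distinct), len 2
add o: window [d, o] (2 distinct), len 2
add d: window [d, o, d] (2 distinct), len 3
add r: window [d, r] (2 distinct), len 2
add o: window [r, o] (2 distinct), len 2
add r: window [r, o, r] (2 distinct), len 3
add o: window [r, o, r, o] (2 distinct), len 4
add z: window [o, z] (2 distinct), len 2
Longest length with ≤2 distinct: 5.

5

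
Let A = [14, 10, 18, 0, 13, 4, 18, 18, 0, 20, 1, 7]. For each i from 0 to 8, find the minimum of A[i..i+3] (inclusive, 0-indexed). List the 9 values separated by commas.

0, 0, 0, 0, 4, 0, 0, 0, 0

(14, 10, 18, 0) → min 0
(10, 18, 0, 13) → min 0
(18, 0, 13, 4) → min 0
(0, 13, 4, 18) → min 0
(13, 4, 18, 18) → min 4
(4, 18, 18, 0) → min 0
(18, 18, 0, 20) → min 0
(18, 0, 20, 1) → min 0
(0, 20, 1, 7) → min 0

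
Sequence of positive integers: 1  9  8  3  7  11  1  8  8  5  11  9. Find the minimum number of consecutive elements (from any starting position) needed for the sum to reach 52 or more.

add 1: running sum 1 < 52
add 9: running sum 10 < 52
add 8: running sum 18 < 52
add 3: running sum 21 < 52
add 7: running sum 28 < 52
add 11: running sum 39 < 52
add 1: running sum 40 < 52
add 8: running sum 48 < 52
add 8: shortest ending here [9, 8, 3, 7, 11, 1, 8, 8] sum 55, len 8
add 5: shortest ending here [9, 8, 3, 7, 11, 1, 8, 8, 5] sum 60, len 9
add 11: shortest ending here [3, 7, 11, 1, 8, 8, 5, 11] sum 54, len 8
add 9: shortest ending here [11, 1, 8, 8, 5, 11, 9] sum 53, len 7
Shortest qualifying length: 7.

7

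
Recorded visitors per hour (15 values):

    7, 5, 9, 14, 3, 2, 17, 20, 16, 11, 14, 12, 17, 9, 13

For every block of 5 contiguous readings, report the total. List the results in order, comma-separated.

38, 33, 45, 56, 58, 66, 78, 73, 70, 63, 65

Sliding a size-5 window across the 15 values:
(7, 5, 9, 14, 3) → sum 38
(5, 9, 14, 3, 2) → sum 33
(9, 14, 3, 2, 17) → sum 45
(14, 3, 2, 17, 20) → sum 56
(3, 2, 17, 20, 16) → sum 58
(2, 17, 20, 16, 11) → sum 66
(17, 20, 16, 11, 14) → sum 78
(20, 16, 11, 14, 12) → sum 73
(16, 11, 14, 12, 17) → sum 70
(11, 14, 12, 17, 9) → sum 63
(14, 12, 17, 9, 13) → sum 65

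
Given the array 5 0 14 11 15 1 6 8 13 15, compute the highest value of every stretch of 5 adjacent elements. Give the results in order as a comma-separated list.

Sliding a size-5 window across the 10 values:
5 0 14 11 15 → max 15
0 14 11 15 1 → max 15
14 11 15 1 6 → max 15
11 15 1 6 8 → max 15
15 1 6 8 13 → max 15
1 6 8 13 15 → max 15

15, 15, 15, 15, 15, 15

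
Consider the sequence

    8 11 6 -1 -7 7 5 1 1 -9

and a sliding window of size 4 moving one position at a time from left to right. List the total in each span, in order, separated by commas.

24, 9, 5, 4, 6, 14, -2

Sliding a size-4 window across the 10 values:
8 11 6 -1 → sum 24
11 6 -1 -7 → sum 9
6 -1 -7 7 → sum 5
-1 -7 7 5 → sum 4
-7 7 5 1 → sum 6
7 5 1 1 → sum 14
5 1 1 -9 → sum -2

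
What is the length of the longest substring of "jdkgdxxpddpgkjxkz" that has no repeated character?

add j: [j] len 1
add d: [j, d] len 2
add k: [j, d, k] len 3
add g: [j, d, k, g] len 4
add d (repeat d, move left end past it): [k, g, d] len 3
add x: [k, g, d, x] len 4
add x (repeat x, move left end past it): [x] len 1
add p: [x, p] len 2
add d: [x, p, d] len 3
add d (repeat d, move left end past it): [d] len 1
add p: [d, p] len 2
add g: [d, p, g] len 3
add k: [d, p, g, k] len 4
add j: [d, p, g, k, j] len 5
add x: [d, p, g, k, j, x] len 6
add k (repeat k, move left end past it): [j, x, k] len 3
add z: [j, x, k, z] len 4
Longest all-distinct length: 6.

6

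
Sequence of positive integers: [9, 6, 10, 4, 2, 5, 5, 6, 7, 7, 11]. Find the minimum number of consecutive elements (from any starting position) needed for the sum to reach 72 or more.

11

add 9: running sum 9 < 72
add 6: running sum 15 < 72
add 10: running sum 25 < 72
add 4: running sum 29 < 72
add 2: running sum 31 < 72
add 5: running sum 36 < 72
add 5: running sum 41 < 72
add 6: running sum 47 < 72
add 7: running sum 54 < 72
add 7: running sum 61 < 72
add 11: shortest ending here [9, 6, 10, 4, 2, 5, 5, 6, 7, 7, 11] sum 72, len 11
Shortest qualifying length: 11.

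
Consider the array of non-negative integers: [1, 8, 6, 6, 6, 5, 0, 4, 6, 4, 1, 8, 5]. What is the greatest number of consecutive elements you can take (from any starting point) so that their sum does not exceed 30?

[1] sum 1 len 1
[1, 8] sum 9 len 2
[1, 8, 6] sum 15 len 3
[1, 8, 6, 6] sum 21 len 4
[1, 8, 6, 6, 6] sum 27 len 5
[6, 6, 6, 5] sum 23 len 4
[6, 6, 6, 5, 0] sum 23 len 5
[6, 6, 6, 5, 0, 4] sum 27 len 6
[6, 6, 5, 0, 4, 6] sum 27 len 6
[6, 5, 0, 4, 6, 4] sum 25 len 6
[6, 5, 0, 4, 6, 4, 1] sum 26 len 7
[5, 0, 4, 6, 4, 1, 8] sum 28 len 7
[0, 4, 6, 4, 1, 8, 5] sum 28 len 7
Longest length seen: 7.

7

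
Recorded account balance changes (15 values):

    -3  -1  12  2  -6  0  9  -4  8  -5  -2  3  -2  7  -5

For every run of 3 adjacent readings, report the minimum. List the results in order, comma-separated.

-3 -1 12 → min -3
-1 12 2 → min -1
12 2 -6 → min -6
2 -6 0 → min -6
-6 0 9 → min -6
0 9 -4 → min -4
9 -4 8 → min -4
-4 8 -5 → min -5
8 -5 -2 → min -5
-5 -2 3 → min -5
-2 3 -2 → min -2
3 -2 7 → min -2
-2 7 -5 → min -5

-3, -1, -6, -6, -6, -4, -4, -5, -5, -5, -2, -2, -5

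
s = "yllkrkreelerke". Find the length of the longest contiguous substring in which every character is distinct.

4

[y] len 1
[y, l] len 2
[l] len 1
[l, k] len 2
[l, k, r] len 3
[r, k] len 2
[k, r] len 2
[k, r, e] len 3
[e] len 1
[e, l] len 2
[l, e] len 2
[l, e, r] len 3
[l, e, r, k] len 4
[r, k, e] len 3
Longest all-distinct length: 4.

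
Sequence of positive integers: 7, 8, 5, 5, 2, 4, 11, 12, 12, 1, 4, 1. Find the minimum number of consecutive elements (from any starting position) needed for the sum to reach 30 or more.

Extend right; whenever the sum reaches 30, record the length and shrink from the left:
add 7: running sum 7 < 30
add 8: running sum 15 < 30
add 5: running sum 20 < 30
add 5: running sum 25 < 30
add 2: running sum 27 < 30
end 5: [7, 8, 5, 5, 2, 4] sum 31, len 6
end 6: [8, 5, 5, 2, 4, 11] sum 35, len 6
end 7: [5, 2, 4, 11, 12] sum 34, len 5
end 8: [11, 12, 12] sum 35, len 3
end 9: [11, 12, 12, 1] sum 36, len 4
end 10: [11, 12, 12, 1, 4] sum 40, len 5
end 11: [12, 12, 1, 4, 1] sum 30, len 5
Shortest qualifying length: 3.

3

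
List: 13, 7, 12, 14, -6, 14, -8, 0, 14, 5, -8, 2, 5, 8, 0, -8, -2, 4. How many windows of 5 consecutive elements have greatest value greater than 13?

[13, 7, 12, 14, -6] → max 14  > 13 ✓
[7, 12, 14, -6, 14] → max 14  > 13 ✓
[12, 14, -6, 14, -8] → max 14  > 13 ✓
[14, -6, 14, -8, 0] → max 14  > 13 ✓
[-6, 14, -8, 0, 14] → max 14  > 13 ✓
[14, -8, 0, 14, 5] → max 14  > 13 ✓
[-8, 0, 14, 5, -8] → max 14  > 13 ✓
[0, 14, 5, -8, 2] → max 14  > 13 ✓
[14, 5, -8, 2, 5] → max 14  > 13 ✓
[5, -8, 2, 5, 8] → max 8
[-8, 2, 5, 8, 0] → max 8
[2, 5, 8, 0, -8] → max 8
[5, 8, 0, -8, -2] → max 8
[8, 0, -8, -2, 4] → max 8
9 windows satisfy the condition.

9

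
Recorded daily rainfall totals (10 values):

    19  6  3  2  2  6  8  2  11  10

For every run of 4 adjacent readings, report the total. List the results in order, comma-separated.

19 6 3 2 → sum 30
6 3 2 2 → sum 13
3 2 2 6 → sum 13
2 2 6 8 → sum 18
2 6 8 2 → sum 18
6 8 2 11 → sum 27
8 2 11 10 → sum 31

30, 13, 13, 18, 18, 27, 31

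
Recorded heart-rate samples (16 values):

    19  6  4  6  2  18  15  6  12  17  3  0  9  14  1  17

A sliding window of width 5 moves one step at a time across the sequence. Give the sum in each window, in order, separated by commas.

37, 36, 45, 47, 53, 68, 53, 38, 41, 43, 27, 41

Sliding a size-5 window across the 16 values:
(19, 6, 4, 6, 2) → sum 37
(6, 4, 6, 2, 18) → sum 36
(4, 6, 2, 18, 15) → sum 45
(6, 2, 18, 15, 6) → sum 47
(2, 18, 15, 6, 12) → sum 53
(18, 15, 6, 12, 17) → sum 68
(15, 6, 12, 17, 3) → sum 53
(6, 12, 17, 3, 0) → sum 38
(12, 17, 3, 0, 9) → sum 41
(17, 3, 0, 9, 14) → sum 43
(3, 0, 9, 14, 1) → sum 27
(0, 9, 14, 1, 17) → sum 41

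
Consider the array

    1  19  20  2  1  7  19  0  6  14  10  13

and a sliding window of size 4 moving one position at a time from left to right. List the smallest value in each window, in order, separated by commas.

1, 1, 1, 1, 0, 0, 0, 0, 6

[1, 19, 20, 2] → min 1
[19, 20, 2, 1] → min 1
[20, 2, 1, 7] → min 1
[2, 1, 7, 19] → min 1
[1, 7, 19, 0] → min 0
[7, 19, 0, 6] → min 0
[19, 0, 6, 14] → min 0
[0, 6, 14, 10] → min 0
[6, 14, 10, 13] → min 6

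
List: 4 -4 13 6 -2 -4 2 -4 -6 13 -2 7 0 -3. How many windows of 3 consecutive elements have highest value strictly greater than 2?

9

[4, -4, 13] → max 13  > 2 ✓
[-4, 13, 6] → max 13  > 2 ✓
[13, 6, -2] → max 13  > 2 ✓
[6, -2, -4] → max 6  > 2 ✓
[-2, -4, 2] → max 2
[-4, 2, -4] → max 2
[2, -4, -6] → max 2
[-4, -6, 13] → max 13  > 2 ✓
[-6, 13, -2] → max 13  > 2 ✓
[13, -2, 7] → max 13  > 2 ✓
[-2, 7, 0] → max 7  > 2 ✓
[7, 0, -3] → max 7  > 2 ✓
9 windows satisfy the condition.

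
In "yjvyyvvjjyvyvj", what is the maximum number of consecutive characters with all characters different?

add y: [y] len 1
add j: [y, j] len 2
add v: [y, j, v] len 3
add y (repeat y, move left end past it): [j, v, y] len 3
add y (repeat y, move left end past it): [y] len 1
add v: [y, v] len 2
add v (repeat v, move left end past it): [v] len 1
add j: [v, j] len 2
add j (repeat j, move left end past it): [j] len 1
add y: [j, y] len 2
add v: [j, y, v] len 3
add y (repeat y, move left end past it): [v, y] len 2
add v (repeat v, move left end past it): [y, v] len 2
add j: [y, v, j] len 3
Longest all-distinct length: 3.

3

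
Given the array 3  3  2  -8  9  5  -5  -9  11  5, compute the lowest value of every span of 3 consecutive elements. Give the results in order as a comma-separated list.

[3, 3, 2] → min 2
[3, 2, -8] → min -8
[2, -8, 9] → min -8
[-8, 9, 5] → min -8
[9, 5, -5] → min -5
[5, -5, -9] → min -9
[-5, -9, 11] → min -9
[-9, 11, 5] → min -9

2, -8, -8, -8, -5, -9, -9, -9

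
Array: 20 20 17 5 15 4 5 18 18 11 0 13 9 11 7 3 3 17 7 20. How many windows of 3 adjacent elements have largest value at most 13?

6

20 20 17 → max 20
20 17 5 → max 20
17 5 15 → max 17
5 15 4 → max 15
15 4 5 → max 15
4 5 18 → max 18
5 18 18 → max 18
18 18 11 → max 18
18 11 0 → max 18
11 0 13 → max 13  ≤ 13 ✓
0 13 9 → max 13  ≤ 13 ✓
13 9 11 → max 13  ≤ 13 ✓
9 11 7 → max 11  ≤ 13 ✓
11 7 3 → max 11  ≤ 13 ✓
7 3 3 → max 7  ≤ 13 ✓
3 3 17 → max 17
3 17 7 → max 17
17 7 20 → max 20
6 windows satisfy the condition.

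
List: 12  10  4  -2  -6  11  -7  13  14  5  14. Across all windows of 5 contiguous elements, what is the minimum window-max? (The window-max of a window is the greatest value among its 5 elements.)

11

(12, 10, 4, -2, -6) → max 12
(10, 4, -2, -6, 11) → max 11
(4, -2, -6, 11, -7) → max 11
(-2, -6, 11, -7, 13) → max 13
(-6, 11, -7, 13, 14) → max 14
(11, -7, 13, 14, 5) → max 14
(-7, 13, 14, 5, 14) → max 14
Minimum of these is 11.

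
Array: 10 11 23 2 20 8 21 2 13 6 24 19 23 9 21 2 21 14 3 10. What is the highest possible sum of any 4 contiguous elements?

Each size-4 window and its sum:
[10, 11, 23, 2] → sum 46
[11, 23, 2, 20] → sum 56
[23, 2, 20, 8] → sum 53
[2, 20, 8, 21] → sum 51
[20, 8, 21, 2] → sum 51
[8, 21, 2, 13] → sum 44
[21, 2, 13, 6] → sum 42
[2, 13, 6, 24] → sum 45
[13, 6, 24, 19] → sum 62
[6, 24, 19, 23] → sum 72
[24, 19, 23, 9] → sum 75
[19, 23, 9, 21] → sum 72
[23, 9, 21, 2] → sum 55
[9, 21, 2, 21] → sum 53
[21, 2, 21, 14] → sum 58
[2, 21, 14, 3] → sum 40
[21, 14, 3, 10] → sum 48
Highest of these is 75.

75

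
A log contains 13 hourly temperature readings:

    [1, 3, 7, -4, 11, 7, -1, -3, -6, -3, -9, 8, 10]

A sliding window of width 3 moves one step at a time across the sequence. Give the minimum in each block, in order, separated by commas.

1, -4, -4, -4, -1, -3, -6, -6, -9, -9, -9

(1, 3, 7) → min 1
(3, 7, -4) → min -4
(7, -4, 11) → min -4
(-4, 11, 7) → min -4
(11, 7, -1) → min -1
(7, -1, -3) → min -3
(-1, -3, -6) → min -6
(-3, -6, -3) → min -6
(-6, -3, -9) → min -9
(-3, -9, 8) → min -9
(-9, 8, 10) → min -9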